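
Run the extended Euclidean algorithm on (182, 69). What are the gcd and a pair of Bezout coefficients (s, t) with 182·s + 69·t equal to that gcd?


Euclidean algorithm on (182, 69) — divide until remainder is 0:
  182 = 2 · 69 + 44
  69 = 1 · 44 + 25
  44 = 1 · 25 + 19
  25 = 1 · 19 + 6
  19 = 3 · 6 + 1
  6 = 6 · 1 + 0
gcd(182, 69) = 1.
Track Bezout coefficients alongside the remainders: start with r₀ = 182 = a·1 + b·0 (s = 1, t = 0) and r₁ = 69 = a·0 + b·1 (s = 0, t = 1); each new remainder r_{k+1} = r_{k-1} − q_k·r_k inherits s_{k+1} = s_{k-1} − q_k·s_k, t_{k+1} = t_{k-1} − q_k·t_k, so r_k = a·s_k + b·t_k at every step:
  q = 2: r = 44, s = 1 − 2·0 = 1, t = 0 − 2·1 = -2  (check: 182·1 + 69·(-2) = 44)
  q = 1: r = 25, s = 0 − 1·1 = -1, t = 1 − 1·(-2) = 3  (check: 182·(-1) + 69·3 = 25)
  q = 1: r = 19, s = 1 − 1·(-1) = 2, t = -2 − 1·3 = -5  (check: 182·2 + 69·(-5) = 19)
  q = 1: r = 6, s = -1 − 1·2 = -3, t = 3 − 1·(-5) = 8  (check: 182·(-3) + 69·8 = 6)
  q = 3: r = 1, s = 2 − 3·(-3) = 11, t = -5 − 3·8 = -29  (check: 182·11 + 69·(-29) = 1)
The row with r = 1 (the gcd) gives the Bezout coefficients s = 11, t = -29.
Result: 182 · (11) + 69 · (-29) = 1.

gcd(182, 69) = 1; s = 11, t = -29 (check: 182·11 + 69·(-29) = 1).


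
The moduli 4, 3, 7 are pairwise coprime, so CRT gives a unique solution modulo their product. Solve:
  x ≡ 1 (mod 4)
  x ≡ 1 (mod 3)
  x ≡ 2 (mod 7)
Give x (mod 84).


Moduli 4, 3, 7 are pairwise coprime; by CRT there is a unique solution modulo M = 4 · 3 · 7 = 84.
Solve pairwise, accumulating the modulus:
  Start with x ≡ 1 (mod 4).
  Combine with x ≡ 1 (mod 3): since gcd(4, 3) = 1, we get a unique residue mod 12.
    Write x = 1 + 4·t and substitute into x ≡ 1 (mod 3): 4·t ≡ 1 − 1 = 0 (mod 3).
    Reduce coefficients mod 3: 1·t ≡ 0 (mod 3).
    So t ≡ 0 (mod 3).
    Then x = 1 + 4·0 = 1, valid modulo lcm(4, 3) = 12: x ≡ 1 (mod 12).
  Combine with x ≡ 2 (mod 7): since gcd(12, 7) = 1, we get a unique residue mod 84.
    Write x = 1 + 12·t and substitute into x ≡ 2 (mod 7): 12·t ≡ 2 − 1 = 1 (mod 7).
    Reduce coefficients mod 7: 5·t ≡ 1 (mod 7).
    The inverse of 5 mod 7 is 3 (since 5·3 = 15 = 2·7 + 1), so t ≡ 3·1 = 3 ≡ 3 (mod 7).
    Then x = 1 + 12·3 = 37, valid modulo lcm(12, 7) = 84: x ≡ 37 (mod 84).
Verify: 37 mod 4 = 1 ✓, 37 mod 3 = 1 ✓, 37 mod 7 = 2 ✓.

x ≡ 37 (mod 84).


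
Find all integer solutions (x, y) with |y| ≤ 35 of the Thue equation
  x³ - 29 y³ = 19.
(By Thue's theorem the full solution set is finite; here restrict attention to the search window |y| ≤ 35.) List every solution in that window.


The equation is x³ - 29y³ = 19. For fixed y, x³ = 29·y³ + 19, so a solution requires the RHS to be a perfect cube.
Strategy: iterate y from -35 to 35, compute RHS = 29·y³ + 19, and check whether it is a (positive or negative) perfect cube.
Check small values of y:
  y = 0: RHS = 19 is not a perfect cube.
  y = 1: RHS = 48 is not a perfect cube.
  y = -1: RHS = -10 is not a perfect cube.
  y = 2: RHS = 251 is not a perfect cube.
  y = -2: RHS = -213 is not a perfect cube.
  y = 3: RHS = 802 is not a perfect cube.
  y = -3: RHS = -764 is not a perfect cube.
Continuing the search up to |y| = 35 finds no solutions either.
No (x, y) in the scanned range satisfies the equation.

No integer solutions with |y| ≤ 35.


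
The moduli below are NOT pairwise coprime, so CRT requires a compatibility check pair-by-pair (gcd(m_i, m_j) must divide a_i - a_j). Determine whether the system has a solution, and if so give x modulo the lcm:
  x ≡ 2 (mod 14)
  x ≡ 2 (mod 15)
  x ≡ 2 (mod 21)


Moduli 14, 15, 21 are not pairwise coprime, so CRT works modulo lcm(m_i) when all pairwise compatibility conditions hold.
Pairwise compatibility: gcd(m_i, m_j) must divide a_i - a_j for every pair.
Merge one congruence at a time:
  Start: x ≡ 2 (mod 14).
  Combine with x ≡ 2 (mod 15): gcd(14, 15) = 1; 2 - 2 = 0, which IS divisible by 1, so compatible.
    Write x = 2 + 14·t and substitute into x ≡ 2 (mod 15): 14·t ≡ 2 − 2 = 0 (mod 15).
    The inverse of 14 mod 15 is 14 (since 14·14 = 196 = 13·15 + 1), so t ≡ 14·0 = 0 ≡ 0 (mod 15).
    Then x = 2 + 14·0 = 2, valid modulo lcm(14, 15) = 210: x ≡ 2 (mod 210).
  Combine with x ≡ 2 (mod 21): gcd(210, 21) = 21; 2 - 2 = 0, which IS divisible by 21, so compatible.
    Write x = 2 + 210·t and substitute into x ≡ 2 (mod 21): 210·t ≡ 2 − 2 = 0 (mod 21).
    Divide the congruence (and modulus) by g = 21: 10·t ≡ 0 (mod 1).
    Modulo 1 every t works; take t = 0.
    Then x = 2 + 210·0 = 2, valid modulo lcm(210, 21) = 210: x ≡ 2 (mod 210).
Verify: 2 mod 14 = 2, 2 mod 15 = 2, 2 mod 21 = 2.

x ≡ 2 (mod 210).


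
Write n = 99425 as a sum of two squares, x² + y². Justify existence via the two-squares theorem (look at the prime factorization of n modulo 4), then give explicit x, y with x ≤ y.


Step 1: Factor n = 99425 = 5^2 · 41 · 97.
Step 2: Check the mod-4 condition on each prime factor: 5 ≡ 1 (mod 4), exponent 2; 41 ≡ 1 (mod 4), exponent 1; 97 ≡ 1 (mod 4), exponent 1.
All primes ≡ 3 (mod 4) appear to even exponent (or don't appear), so by the two-squares theorem n IS expressible as a sum of two squares.
Step 3: Build a representation. Group n = k² · m with k = 5 and m = 41 · 97 = 3977 (a product of primes ≡ 1 (mod 4)); a representation of m scales to one of n via (k·x)² + (k·y)² = k²(x² + y²). Each prime p ≡ 1 (mod 4) is itself a sum of two squares; find a² by testing p − a² for a perfect square:
  41: 41 − 1² = 40, 41 − 2² = 37, 41 − 3² = 32, 41 − 4² = 25 = 5² ⇒ 41 = 4² + 5².
  97: 97 − 1² = 96, 97 − 2² = 93, 97 − 3² = 88, 97 − 4² = 81 = 9² ⇒ 97 = 4² + 9².
  Combine using the Brahmagupta–Fibonacci identity (a² + b²)(c² + d²) = (ac − bd)² + (ad + bc)² = (ac + bd)² + (ad − bc)²:
  41 · 97 = 3977: from (4² + 5²)(4² + 9²), take (4·4 − 5·9, 4·9 + 5·4) = (16 − 45, 36 + 20) = (-29, 56); dropping signs (only squares matter) gives (29, 56); check 29² + 56² = 841 + 3136 = 3977 ✓.
  Scale by k = 5: (5·29, 5·56) = (145, 280).
Step 4: Order so x ≤ y and verify: 145² + 280² = 21025 + 78400 = 99425 = n. ✓

n = 99425 = 145² + 280² (one valid representation with x ≤ y).


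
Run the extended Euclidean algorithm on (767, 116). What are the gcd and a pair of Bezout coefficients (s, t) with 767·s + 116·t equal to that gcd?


Euclidean algorithm on (767, 116) — divide until remainder is 0:
  767 = 6 · 116 + 71
  116 = 1 · 71 + 45
  71 = 1 · 45 + 26
  45 = 1 · 26 + 19
  26 = 1 · 19 + 7
  19 = 2 · 7 + 5
  7 = 1 · 5 + 2
  5 = 2 · 2 + 1
  2 = 2 · 1 + 0
gcd(767, 116) = 1.
Track Bezout coefficients alongside the remainders: start with r₀ = 767 = a·1 + b·0 (s = 1, t = 0) and r₁ = 116 = a·0 + b·1 (s = 0, t = 1); each new remainder r_{k+1} = r_{k-1} − q_k·r_k inherits s_{k+1} = s_{k-1} − q_k·s_k, t_{k+1} = t_{k-1} − q_k·t_k, so r_k = a·s_k + b·t_k at every step:
  q = 6: r = 71, s = 1 − 6·0 = 1, t = 0 − 6·1 = -6  (check: 767·1 + 116·(-6) = 71)
  q = 1: r = 45, s = 0 − 1·1 = -1, t = 1 − 1·(-6) = 7  (check: 767·(-1) + 116·7 = 45)
  q = 1: r = 26, s = 1 − 1·(-1) = 2, t = -6 − 1·7 = -13  (check: 767·2 + 116·(-13) = 26)
  q = 1: r = 19, s = -1 − 1·2 = -3, t = 7 − 1·(-13) = 20  (check: 767·(-3) + 116·20 = 19)
  q = 1: r = 7, s = 2 − 1·(-3) = 5, t = -13 − 1·20 = -33  (check: 767·5 + 116·(-33) = 7)
  q = 2: r = 5, s = -3 − 2·5 = -13, t = 20 − 2·(-33) = 86  (check: 767·(-13) + 116·86 = 5)
  q = 1: r = 2, s = 5 − 1·(-13) = 18, t = -33 − 1·86 = -119  (check: 767·18 + 116·(-119) = 2)
  q = 2: r = 1, s = -13 − 2·18 = -49, t = 86 − 2·(-119) = 324  (check: 767·(-49) + 116·324 = 1)
The row with r = 1 (the gcd) gives the Bezout coefficients s = -49, t = 324.
Result: 767 · (-49) + 116 · (324) = 1.

gcd(767, 116) = 1; s = -49, t = 324 (check: 767·(-49) + 116·324 = 1).


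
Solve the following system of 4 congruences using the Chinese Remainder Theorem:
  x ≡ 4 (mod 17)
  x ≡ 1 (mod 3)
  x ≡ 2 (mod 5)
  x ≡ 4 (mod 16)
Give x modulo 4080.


Product of moduli M = 17 · 3 · 5 · 16 = 4080.
Merge one congruence at a time:
  Start: x ≡ 4 (mod 17).
  Combine with x ≡ 1 (mod 3); new modulus lcm = 51.
    Write x = 4 + 17·t and substitute into x ≡ 1 (mod 3): 17·t ≡ 1 − 4 = -3 (mod 3).
    Reduce coefficients mod 3: 2·t ≡ 0 (mod 3).
    The inverse of 2 mod 3 is 2 (since 2·2 = 4 = 1·3 + 1), so t ≡ 2·0 = 0 ≡ 0 (mod 3).
    Then x = 4 + 17·0 = 4, valid modulo lcm(17, 3) = 51: x ≡ 4 (mod 51).
  Combine with x ≡ 2 (mod 5); new modulus lcm = 255.
    Write x = 4 + 51·t and substitute into x ≡ 2 (mod 5): 51·t ≡ 2 − 4 = -2 (mod 5).
    Reduce coefficients mod 5: 1·t ≡ 3 (mod 5).
    So t ≡ 3 (mod 5).
    Then x = 4 + 51·3 = 157, valid modulo lcm(51, 5) = 255: x ≡ 157 (mod 255).
  Combine with x ≡ 4 (mod 16); new modulus lcm = 4080.
    Write x = 157 + 255·t and substitute into x ≡ 4 (mod 16): 255·t ≡ 4 − 157 = -153 (mod 16).
    Reduce coefficients mod 16: 15·t ≡ 7 (mod 16).
    The inverse of 15 mod 16 is 15 (since 15·15 = 225 = 14·16 + 1), so t ≡ 15·7 = 105 ≡ 9 (mod 16).
    Then x = 157 + 255·9 = 2452, valid modulo lcm(255, 16) = 4080: x ≡ 2452 (mod 4080).
Verify against each original: 2452 mod 17 = 4, 2452 mod 3 = 1, 2452 mod 5 = 2, 2452 mod 16 = 4.

x ≡ 2452 (mod 4080).


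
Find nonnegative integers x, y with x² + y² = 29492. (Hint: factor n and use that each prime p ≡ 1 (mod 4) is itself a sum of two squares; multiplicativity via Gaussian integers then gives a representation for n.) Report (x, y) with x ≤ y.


Step 1: Factor n = 29492 = 2^2 · 73 · 101.
Step 2: Check the mod-4 condition on each prime factor: 2 = 2 (special); 73 ≡ 1 (mod 4), exponent 1; 101 ≡ 1 (mod 4), exponent 1.
All primes ≡ 3 (mod 4) appear to even exponent (or don't appear), so by the two-squares theorem n IS expressible as a sum of two squares.
Step 3: Build a representation. Group n = k² · m with k = 2 and m = 73 · 101 = 7373 (a product of primes ≡ 1 (mod 4)); a representation of m scales to one of n via (k·x)² + (k·y)² = k²(x² + y²). Each prime p ≡ 1 (mod 4) is itself a sum of two squares; find a² by testing p − a² for a perfect square:
  73: 73 − 1² = 72, 73 − 2² = 69, 73 − 3² = 64 = 8² ⇒ 73 = 3² + 8².
  101: 101 − 1² = 100 = 10² ⇒ 101 = 1² + 10².
  Combine using the Brahmagupta–Fibonacci identity (a² + b²)(c² + d²) = (ac − bd)² + (ad + bc)² = (ac + bd)² + (ad − bc)²:
  73 · 101 = 7373: from (3² + 8²)(1² + 10²), take (3·1 − 8·10, 3·10 + 8·1) = (3 − 80, 30 + 8) = (-77, 38); dropping signs (only squares matter) gives (77, 38); check 77² + 38² = 5929 + 1444 = 7373 ✓.
  Scale by k = 2: (2·77, 2·38) = (154, 76).
Step 4: Order so x ≤ y and verify: 76² + 154² = 5776 + 23716 = 29492 = n. ✓

n = 29492 = 76² + 154² (one valid representation with x ≤ y).


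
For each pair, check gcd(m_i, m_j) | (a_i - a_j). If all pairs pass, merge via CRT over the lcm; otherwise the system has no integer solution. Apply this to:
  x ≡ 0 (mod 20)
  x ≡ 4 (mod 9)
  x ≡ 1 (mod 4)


Moduli 20, 9, 4 are not pairwise coprime, so CRT works modulo lcm(m_i) when all pairwise compatibility conditions hold.
Pairwise compatibility: gcd(m_i, m_j) must divide a_i - a_j for every pair.
Merge one congruence at a time:
  Start: x ≡ 0 (mod 20).
  Combine with x ≡ 4 (mod 9): gcd(20, 9) = 1; 4 - 0 = 4, which IS divisible by 1, so compatible.
    Write x = 0 + 20·t and substitute into x ≡ 4 (mod 9): 20·t ≡ 4 − 0 = 4 (mod 9).
    Reduce coefficients mod 9: 2·t ≡ 4 (mod 9).
    The inverse of 2 mod 9 is 5 (since 2·5 = 10 = 1·9 + 1), so t ≡ 5·4 = 20 ≡ 2 (mod 9).
    Then x = 0 + 20·2 = 40, valid modulo lcm(20, 9) = 180: x ≡ 40 (mod 180).
  Combine with x ≡ 1 (mod 4): gcd(180, 4) = 4, and 1 - 40 = -39 is NOT divisible by 4.
    ⇒ system is inconsistent (no integer solution).

No solution (the system is inconsistent).


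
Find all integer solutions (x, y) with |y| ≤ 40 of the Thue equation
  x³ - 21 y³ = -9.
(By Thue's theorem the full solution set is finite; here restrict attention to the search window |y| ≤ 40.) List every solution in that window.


The equation is x³ - 21y³ = -9. For fixed y, x³ = 21·y³ − 9, so a solution requires the RHS to be a perfect cube.
Strategy: iterate y from -40 to 40, compute RHS = 21·y³ − 9, and check whether it is a (positive or negative) perfect cube.
Check small values of y:
  y = 0: RHS = -9 is not a perfect cube.
  y = 1: RHS = 12 is not a perfect cube.
  y = -1: RHS = -30 is not a perfect cube.
  y = 2: RHS = 159 is not a perfect cube.
  y = -2: RHS = -177 is not a perfect cube.
  y = 3: RHS = 558 is not a perfect cube.
  y = -3: RHS = -576 is not a perfect cube.
Continuing the search up to |y| = 40 finds no solutions either.
No (x, y) in the scanned range satisfies the equation.

No integer solutions with |y| ≤ 40.


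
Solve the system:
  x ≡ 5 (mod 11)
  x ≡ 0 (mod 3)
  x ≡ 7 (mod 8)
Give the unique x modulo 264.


Moduli 11, 3, 8 are pairwise coprime; by CRT there is a unique solution modulo M = 11 · 3 · 8 = 264.
Solve pairwise, accumulating the modulus:
  Start with x ≡ 5 (mod 11).
  Combine with x ≡ 0 (mod 3): since gcd(11, 3) = 1, we get a unique residue mod 33.
    Write x = 5 + 11·t and substitute into x ≡ 0 (mod 3): 11·t ≡ 0 − 5 = -5 (mod 3).
    Reduce coefficients mod 3: 2·t ≡ 1 (mod 3).
    The inverse of 2 mod 3 is 2 (since 2·2 = 4 = 1·3 + 1), so t ≡ 2·1 = 2 ≡ 2 (mod 3).
    Then x = 5 + 11·2 = 27, valid modulo lcm(11, 3) = 33: x ≡ 27 (mod 33).
  Combine with x ≡ 7 (mod 8): since gcd(33, 8) = 1, we get a unique residue mod 264.
    Write x = 27 + 33·t and substitute into x ≡ 7 (mod 8): 33·t ≡ 7 − 27 = -20 (mod 8).
    Reduce coefficients mod 8: 1·t ≡ 4 (mod 8).
    So t ≡ 4 (mod 8).
    Then x = 27 + 33·4 = 159, valid modulo lcm(33, 8) = 264: x ≡ 159 (mod 264).
Verify: 159 mod 11 = 5 ✓, 159 mod 3 = 0 ✓, 159 mod 8 = 7 ✓.

x ≡ 159 (mod 264).


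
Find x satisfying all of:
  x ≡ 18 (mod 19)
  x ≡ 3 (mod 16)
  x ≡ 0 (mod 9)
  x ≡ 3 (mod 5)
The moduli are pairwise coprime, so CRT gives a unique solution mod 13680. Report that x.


Product of moduli M = 19 · 16 · 9 · 5 = 13680.
Merge one congruence at a time:
  Start: x ≡ 18 (mod 19).
  Combine with x ≡ 3 (mod 16); new modulus lcm = 304.
    Write x = 18 + 19·t and substitute into x ≡ 3 (mod 16): 19·t ≡ 3 − 18 = -15 (mod 16).
    Reduce coefficients mod 16: 3·t ≡ 1 (mod 16).
    The inverse of 3 mod 16 is 11 (since 3·11 = 33 = 2·16 + 1), so t ≡ 11·1 = 11 ≡ 11 (mod 16).
    Then x = 18 + 19·11 = 227, valid modulo lcm(19, 16) = 304: x ≡ 227 (mod 304).
  Combine with x ≡ 0 (mod 9); new modulus lcm = 2736.
    Write x = 227 + 304·t and substitute into x ≡ 0 (mod 9): 304·t ≡ 0 − 227 = -227 (mod 9).
    Reduce coefficients mod 9: 7·t ≡ 7 (mod 9).
    The inverse of 7 mod 9 is 4 (since 7·4 = 28 = 3·9 + 1), so t ≡ 4·7 = 28 ≡ 1 (mod 9).
    Then x = 227 + 304·1 = 531, valid modulo lcm(304, 9) = 2736: x ≡ 531 (mod 2736).
  Combine with x ≡ 3 (mod 5); new modulus lcm = 13680.
    Write x = 531 + 2736·t and substitute into x ≡ 3 (mod 5): 2736·t ≡ 3 − 531 = -528 (mod 5).
    Reduce coefficients mod 5: 1·t ≡ 2 (mod 5).
    So t ≡ 2 (mod 5).
    Then x = 531 + 2736·2 = 6003, valid modulo lcm(2736, 5) = 13680: x ≡ 6003 (mod 13680).
Verify against each original: 6003 mod 19 = 18, 6003 mod 16 = 3, 6003 mod 9 = 0, 6003 mod 5 = 3.

x ≡ 6003 (mod 13680).


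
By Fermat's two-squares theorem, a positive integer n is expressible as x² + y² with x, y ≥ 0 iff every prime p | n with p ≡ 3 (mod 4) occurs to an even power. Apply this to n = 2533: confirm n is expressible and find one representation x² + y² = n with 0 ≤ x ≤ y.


Step 1: Factor n = 2533 = 17 · 149.
Step 2: Check the mod-4 condition on each prime factor: 17 ≡ 1 (mod 4), exponent 1; 149 ≡ 1 (mod 4), exponent 1.
All primes ≡ 3 (mod 4) appear to even exponent (or don't appear), so by the two-squares theorem n IS expressible as a sum of two squares.
Step 3: Build a representation. Here n = 17 · 149 is a product of primes ≡ 1 (mod 4). Each prime p ≡ 1 (mod 4) is itself a sum of two squares; find a² by testing p − a² for a perfect square:
  17: 17 − 1² = 16 = 4² ⇒ 17 = 1² + 4².
  149: 149 − 1² = 148, 149 − 2² = 145, 149 − 3² = 140, 149 − 4² = 133, 149 − 5² = 124, 149 − 6² = 113, 149 − 7² = 100 = 10² ⇒ 149 = 7² + 10².
  Combine using the Brahmagupta–Fibonacci identity (a² + b²)(c² + d²) = (ac − bd)² + (ad + bc)² = (ac + bd)² + (ad − bc)²:
  17 · 149 = 2533: from (1² + 4²)(7² + 10²), take (1·7 − 4·10, 1·10 + 4·7) = (7 − 40, 10 + 28) = (-33, 38); dropping signs (only squares matter) gives (33, 38); check 33² + 38² = 1089 + 1444 = 2533 ✓.
Step 4: Order so x ≤ y and verify: 33² + 38² = 1089 + 1444 = 2533 = n. ✓

n = 2533 = 33² + 38² (one valid representation with x ≤ y).


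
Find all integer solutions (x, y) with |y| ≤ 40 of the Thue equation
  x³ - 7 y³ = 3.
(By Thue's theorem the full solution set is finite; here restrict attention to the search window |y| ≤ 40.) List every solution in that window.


The equation is x³ - 7y³ = 3. For fixed y, x³ = 7·y³ + 3, so a solution requires the RHS to be a perfect cube.
Strategy: iterate y from -40 to 40, compute RHS = 7·y³ + 3, and check whether it is a (positive or negative) perfect cube.
Check small values of y:
  y = 0: RHS = 3 is not a perfect cube.
  y = 1: RHS = 10 is not a perfect cube.
  y = -1: RHS = -4 is not a perfect cube.
  y = 2: RHS = 59 is not a perfect cube.
  y = -2: RHS = -53 is not a perfect cube.
  y = 3: RHS = 192 is not a perfect cube.
  y = -3: RHS = -186 is not a perfect cube.
Continuing the search up to |y| = 40 finds no solutions either.
No (x, y) in the scanned range satisfies the equation.

No integer solutions with |y| ≤ 40.


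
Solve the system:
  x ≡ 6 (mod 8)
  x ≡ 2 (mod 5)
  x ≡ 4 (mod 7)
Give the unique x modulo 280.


Moduli 8, 5, 7 are pairwise coprime; by CRT there is a unique solution modulo M = 8 · 5 · 7 = 280.
Solve pairwise, accumulating the modulus:
  Start with x ≡ 6 (mod 8).
  Combine with x ≡ 2 (mod 5): since gcd(8, 5) = 1, we get a unique residue mod 40.
    Write x = 6 + 8·t and substitute into x ≡ 2 (mod 5): 8·t ≡ 2 − 6 = -4 (mod 5).
    Reduce coefficients mod 5: 3·t ≡ 1 (mod 5).
    The inverse of 3 mod 5 is 2 (since 3·2 = 6 = 1·5 + 1), so t ≡ 2·1 = 2 ≡ 2 (mod 5).
    Then x = 6 + 8·2 = 22, valid modulo lcm(8, 5) = 40: x ≡ 22 (mod 40).
  Combine with x ≡ 4 (mod 7): since gcd(40, 7) = 1, we get a unique residue mod 280.
    Write x = 22 + 40·t and substitute into x ≡ 4 (mod 7): 40·t ≡ 4 − 22 = -18 (mod 7).
    Reduce coefficients mod 7: 5·t ≡ 3 (mod 7).
    The inverse of 5 mod 7 is 3 (since 5·3 = 15 = 2·7 + 1), so t ≡ 3·3 = 9 ≡ 2 (mod 7).
    Then x = 22 + 40·2 = 102, valid modulo lcm(40, 7) = 280: x ≡ 102 (mod 280).
Verify: 102 mod 8 = 6 ✓, 102 mod 5 = 2 ✓, 102 mod 7 = 4 ✓.

x ≡ 102 (mod 280).


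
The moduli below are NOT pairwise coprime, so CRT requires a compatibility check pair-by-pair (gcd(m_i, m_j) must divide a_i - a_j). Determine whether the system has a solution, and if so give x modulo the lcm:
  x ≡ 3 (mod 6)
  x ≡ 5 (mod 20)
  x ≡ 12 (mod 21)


Moduli 6, 20, 21 are not pairwise coprime, so CRT works modulo lcm(m_i) when all pairwise compatibility conditions hold.
Pairwise compatibility: gcd(m_i, m_j) must divide a_i - a_j for every pair.
Merge one congruence at a time:
  Start: x ≡ 3 (mod 6).
  Combine with x ≡ 5 (mod 20): gcd(6, 20) = 2; 5 - 3 = 2, which IS divisible by 2, so compatible.
    Write x = 3 + 6·t and substitute into x ≡ 5 (mod 20): 6·t ≡ 5 − 3 = 2 (mod 20).
    Divide the congruence (and modulus) by g = 2: 3·t ≡ 1 (mod 10).
    The inverse of 3 mod 10 is 7 (since 3·7 = 21 = 2·10 + 1), so t ≡ 7·1 = 7 ≡ 7 (mod 10).
    Then x = 3 + 6·7 = 45, valid modulo lcm(6, 20) = 60: x ≡ 45 (mod 60).
  Combine with x ≡ 12 (mod 21): gcd(60, 21) = 3; 12 - 45 = -33, which IS divisible by 3, so compatible.
    Write x = 45 + 60·t and substitute into x ≡ 12 (mod 21): 60·t ≡ 12 − 45 = -33 (mod 21).
    Divide the congruence (and modulus) by g = 3: 20·t ≡ -11 (mod 7).
    Reduce coefficients mod 7: 6·t ≡ 3 (mod 7).
    The inverse of 6 mod 7 is 6 (since 6·6 = 36 = 5·7 + 1), so t ≡ 6·3 = 18 ≡ 4 (mod 7).
    Then x = 45 + 60·4 = 285, valid modulo lcm(60, 21) = 420: x ≡ 285 (mod 420).
Verify: 285 mod 6 = 3, 285 mod 20 = 5, 285 mod 21 = 12.

x ≡ 285 (mod 420).


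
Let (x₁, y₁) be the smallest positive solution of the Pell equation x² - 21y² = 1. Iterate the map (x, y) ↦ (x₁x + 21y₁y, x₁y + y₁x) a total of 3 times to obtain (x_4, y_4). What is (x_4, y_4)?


Step 1: Find the fundamental solution (x₁, y₁) of x² - 21y² = 1.
  Expand √21 as a continued fraction. a₀ = ⌊√21⌋ = 4; iterate m_{k+1} = d_k·a_k − m_k, d_{k+1} = (21 − m_{k+1}²)/d_k, a_{k+1} = ⌊(a₀ + m_{k+1})/d_{k+1}⌋ (starting m₀ = 0, d₀ = 1), with convergents p_k = a_k·p_{k-1} + p_{k-2}, q_k = a_k·q_{k-1} + q_{k-2} (p₋₁ = 1, q₋₁ = 0):
  k = 0: a₀ = 4; p₀/q₀ = 4/1; p₀² − 21·q₀² = 16 − 21 = -5.
  k = 1: m = 4, d = 5, a = ⌊(4 + 4)/5⌋ = 1; p/q = (1·4 + 1)/(1·1 + 0) = 5/1; p² − 21·q² = 25 − 21 = 4.
  k = 2: m = 1, d = 4, a = ⌊(4 + 1)/4⌋ = 1; p/q = (1·5 + 4)/(1·1 + 1) = 9/2; p² − 21·q² = 81 − 84 = -3.
  k = 3: m = 3, d = 3, a = ⌊(4 + 3)/3⌋ = 2; p/q = (2·9 + 5)/(2·2 + 1) = 23/5; p² − 21·q² = 529 − 525 = 4.
  k = 4: m = 3, d = 4, a = ⌊(4 + 3)/4⌋ = 1; p/q = (1·23 + 9)/(1·5 + 2) = 32/7; p² − 21·q² = 1024 − 1029 = -5.
  k = 5: m = 1, d = 5, a = ⌊(4 + 1)/5⌋ = 1; p/q = (1·32 + 23)/(1·7 + 5) = 55/12; p² − 21·q² = 3025 − 3024 = 1.
  The first convergent with p² − 21·q² = 1 gives the fundamental solution (x₁, y₁) = (55, 12).
Step 2: Apply the recurrence (x_{n+1}, y_{n+1}) = (x₁x_n + 21y₁y_n, x₁y_n + y₁x_n) repeatedly.
  From (x_1, y_1) = (55, 12): x_2 = 55·55 + 21·12·12 = 6049; y_2 = 55·12 + 12·55 = 1320.
  From (x_2, y_2) = (6049, 1320): x_3 = 55·6049 + 21·12·1320 = 665335; y_3 = 55·1320 + 12·6049 = 145188.
  From (x_3, y_3) = (665335, 145188): x_4 = 55·665335 + 21·12·145188 = 73180801; y_4 = 55·145188 + 12·665335 = 15969360.
Step 3: Verify x_4² - 21·y_4² = 5355429635001601 - 5355429635001600 = 1 (should be 1). ✓

(x_1, y_1) = (55, 12); (x_4, y_4) = (73180801, 15969360).


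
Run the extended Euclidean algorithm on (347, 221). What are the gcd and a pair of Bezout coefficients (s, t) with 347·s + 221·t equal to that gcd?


Euclidean algorithm on (347, 221) — divide until remainder is 0:
  347 = 1 · 221 + 126
  221 = 1 · 126 + 95
  126 = 1 · 95 + 31
  95 = 3 · 31 + 2
  31 = 15 · 2 + 1
  2 = 2 · 1 + 0
gcd(347, 221) = 1.
Track Bezout coefficients alongside the remainders: start with r₀ = 347 = a·1 + b·0 (s = 1, t = 0) and r₁ = 221 = a·0 + b·1 (s = 0, t = 1); each new remainder r_{k+1} = r_{k-1} − q_k·r_k inherits s_{k+1} = s_{k-1} − q_k·s_k, t_{k+1} = t_{k-1} − q_k·t_k, so r_k = a·s_k + b·t_k at every step:
  q = 1: r = 126, s = 1 − 1·0 = 1, t = 0 − 1·1 = -1  (check: 347·1 + 221·(-1) = 126)
  q = 1: r = 95, s = 0 − 1·1 = -1, t = 1 − 1·(-1) = 2  (check: 347·(-1) + 221·2 = 95)
  q = 1: r = 31, s = 1 − 1·(-1) = 2, t = -1 − 1·2 = -3  (check: 347·2 + 221·(-3) = 31)
  q = 3: r = 2, s = -1 − 3·2 = -7, t = 2 − 3·(-3) = 11  (check: 347·(-7) + 221·11 = 2)
  q = 15: r = 1, s = 2 − 15·(-7) = 107, t = -3 − 15·11 = -168  (check: 347·107 + 221·(-168) = 1)
The row with r = 1 (the gcd) gives the Bezout coefficients s = 107, t = -168.
Result: 347 · (107) + 221 · (-168) = 1.

gcd(347, 221) = 1; s = 107, t = -168 (check: 347·107 + 221·(-168) = 1).


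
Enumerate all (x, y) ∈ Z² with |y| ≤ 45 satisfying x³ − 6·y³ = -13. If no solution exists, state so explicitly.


The equation is x³ - 6y³ = -13. For fixed y, x³ = 6·y³ − 13, so a solution requires the RHS to be a perfect cube.
Strategy: iterate y from -45 to 45, compute RHS = 6·y³ − 13, and check whether it is a (positive or negative) perfect cube.
Check small values of y:
  y = 0: RHS = -13 is not a perfect cube.
  y = 1: RHS = -7 is not a perfect cube.
  y = -1: RHS = -19 is not a perfect cube.
  y = 2: RHS = 35 is not a perfect cube.
  y = -2: RHS = -61 is not a perfect cube.
  y = 3: RHS = 149 is not a perfect cube.
  y = -3: RHS = -175 is not a perfect cube.
Continuing the search up to |y| = 45 finds no solutions either.
No (x, y) in the scanned range satisfies the equation.

No integer solutions with |y| ≤ 45.


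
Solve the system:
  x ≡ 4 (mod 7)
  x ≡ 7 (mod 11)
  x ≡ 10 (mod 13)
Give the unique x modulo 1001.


Moduli 7, 11, 13 are pairwise coprime; by CRT there is a unique solution modulo M = 7 · 11 · 13 = 1001.
Solve pairwise, accumulating the modulus:
  Start with x ≡ 4 (mod 7).
  Combine with x ≡ 7 (mod 11): since gcd(7, 11) = 1, we get a unique residue mod 77.
    Write x = 4 + 7·t and substitute into x ≡ 7 (mod 11): 7·t ≡ 7 − 4 = 3 (mod 11).
    The inverse of 7 mod 11 is 8 (since 7·8 = 56 = 5·11 + 1), so t ≡ 8·3 = 24 ≡ 2 (mod 11).
    Then x = 4 + 7·2 = 18, valid modulo lcm(7, 11) = 77: x ≡ 18 (mod 77).
  Combine with x ≡ 10 (mod 13): since gcd(77, 13) = 1, we get a unique residue mod 1001.
    Write x = 18 + 77·t and substitute into x ≡ 10 (mod 13): 77·t ≡ 10 − 18 = -8 (mod 13).
    Reduce coefficients mod 13: 12·t ≡ 5 (mod 13).
    The inverse of 12 mod 13 is 12 (since 12·12 = 144 = 11·13 + 1), so t ≡ 12·5 = 60 ≡ 8 (mod 13).
    Then x = 18 + 77·8 = 634, valid modulo lcm(77, 13) = 1001: x ≡ 634 (mod 1001).
Verify: 634 mod 7 = 4 ✓, 634 mod 11 = 7 ✓, 634 mod 13 = 10 ✓.

x ≡ 634 (mod 1001).


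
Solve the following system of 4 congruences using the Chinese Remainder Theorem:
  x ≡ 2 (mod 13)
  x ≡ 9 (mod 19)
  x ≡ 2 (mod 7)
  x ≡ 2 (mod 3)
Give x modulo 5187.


Product of moduli M = 13 · 19 · 7 · 3 = 5187.
Merge one congruence at a time:
  Start: x ≡ 2 (mod 13).
  Combine with x ≡ 9 (mod 19); new modulus lcm = 247.
    Write x = 2 + 13·t and substitute into x ≡ 9 (mod 19): 13·t ≡ 9 − 2 = 7 (mod 19).
    The inverse of 13 mod 19 is 3 (since 13·3 = 39 = 2·19 + 1), so t ≡ 3·7 = 21 ≡ 2 (mod 19).
    Then x = 2 + 13·2 = 28, valid modulo lcm(13, 19) = 247: x ≡ 28 (mod 247).
  Combine with x ≡ 2 (mod 7); new modulus lcm = 1729.
    Write x = 28 + 247·t and substitute into x ≡ 2 (mod 7): 247·t ≡ 2 − 28 = -26 (mod 7).
    Reduce coefficients mod 7: 2·t ≡ 2 (mod 7).
    The inverse of 2 mod 7 is 4 (since 2·4 = 8 = 1·7 + 1), so t ≡ 4·2 = 8 ≡ 1 (mod 7).
    Then x = 28 + 247·1 = 275, valid modulo lcm(247, 7) = 1729: x ≡ 275 (mod 1729).
  Combine with x ≡ 2 (mod 3); new modulus lcm = 5187.
    Write x = 275 + 1729·t and substitute into x ≡ 2 (mod 3): 1729·t ≡ 2 − 275 = -273 (mod 3).
    Reduce coefficients mod 3: 1·t ≡ 0 (mod 3).
    So t ≡ 0 (mod 3).
    Then x = 275 + 1729·0 = 275, valid modulo lcm(1729, 3) = 5187: x ≡ 275 (mod 5187).
Verify against each original: 275 mod 13 = 2, 275 mod 19 = 9, 275 mod 7 = 2, 275 mod 3 = 2.

x ≡ 275 (mod 5187).


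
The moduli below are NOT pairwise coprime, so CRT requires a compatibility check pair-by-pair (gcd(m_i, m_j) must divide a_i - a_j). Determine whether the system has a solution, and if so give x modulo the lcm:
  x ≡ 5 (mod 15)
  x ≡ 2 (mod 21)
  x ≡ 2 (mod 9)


Moduli 15, 21, 9 are not pairwise coprime, so CRT works modulo lcm(m_i) when all pairwise compatibility conditions hold.
Pairwise compatibility: gcd(m_i, m_j) must divide a_i - a_j for every pair.
Merge one congruence at a time:
  Start: x ≡ 5 (mod 15).
  Combine with x ≡ 2 (mod 21): gcd(15, 21) = 3; 2 - 5 = -3, which IS divisible by 3, so compatible.
    Write x = 5 + 15·t and substitute into x ≡ 2 (mod 21): 15·t ≡ 2 − 5 = -3 (mod 21).
    Divide the congruence (and modulus) by g = 3: 5·t ≡ -1 (mod 7).
    Reduce coefficients mod 7: 5·t ≡ 6 (mod 7).
    The inverse of 5 mod 7 is 3 (since 5·3 = 15 = 2·7 + 1), so t ≡ 3·6 = 18 ≡ 4 (mod 7).
    Then x = 5 + 15·4 = 65, valid modulo lcm(15, 21) = 105: x ≡ 65 (mod 105).
  Combine with x ≡ 2 (mod 9): gcd(105, 9) = 3; 2 - 65 = -63, which IS divisible by 3, so compatible.
    Write x = 65 + 105·t and substitute into x ≡ 2 (mod 9): 105·t ≡ 2 − 65 = -63 (mod 9).
    Divide the congruence (and modulus) by g = 3: 35·t ≡ -21 (mod 3).
    Reduce coefficients mod 3: 2·t ≡ 0 (mod 3).
    The inverse of 2 mod 3 is 2 (since 2·2 = 4 = 1·3 + 1), so t ≡ 2·0 = 0 ≡ 0 (mod 3).
    Then x = 65 + 105·0 = 65, valid modulo lcm(105, 9) = 315: x ≡ 65 (mod 315).
Verify: 65 mod 15 = 5, 65 mod 21 = 2, 65 mod 9 = 2.

x ≡ 65 (mod 315).


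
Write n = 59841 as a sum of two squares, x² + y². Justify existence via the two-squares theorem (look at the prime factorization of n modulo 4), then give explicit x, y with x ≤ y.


Step 1: Factor n = 59841 = 3^2 · 61 · 109.
Step 2: Check the mod-4 condition on each prime factor: 3 ≡ 3 (mod 4), exponent 2 (must be even); 61 ≡ 1 (mod 4), exponent 1; 109 ≡ 1 (mod 4), exponent 1.
All primes ≡ 3 (mod 4) appear to even exponent (or don't appear), so by the two-squares theorem n IS expressible as a sum of two squares.
Step 3: Build a representation. Group n = k² · m with k = 3 and m = 61 · 109 = 6649 (a product of primes ≡ 1 (mod 4)); a representation of m scales to one of n via (k·x)² + (k·y)² = k²(x² + y²). Each prime p ≡ 1 (mod 4) is itself a sum of two squares; find a² by testing p − a² for a perfect square:
  61: 61 − 1² = 60, 61 − 2² = 57, 61 − 3² = 52, 61 − 4² = 45, 61 − 5² = 36 = 6² ⇒ 61 = 5² + 6².
  109: 109 − 1² = 108, 109 − 2² = 105, 109 − 3² = 100 = 10² ⇒ 109 = 3² + 10².
  Combine using the Brahmagupta–Fibonacci identity (a² + b²)(c² + d²) = (ac − bd)² + (ad + bc)² = (ac + bd)² + (ad − bc)²:
  61 · 109 = 6649: from (5² + 6²)(3² + 10²), take (5·3 − 6·10, 5·10 + 6·3) = (15 − 60, 50 + 18) = (-45, 68); dropping signs (only squares matter) gives (45, 68); check 45² + 68² = 2025 + 4624 = 6649 ✓.
  Scale by k = 3: (3·45, 3·68) = (135, 204).
Step 4: Order so x ≤ y and verify: 135² + 204² = 18225 + 41616 = 59841 = n. ✓

n = 59841 = 135² + 204² (one valid representation with x ≤ y).


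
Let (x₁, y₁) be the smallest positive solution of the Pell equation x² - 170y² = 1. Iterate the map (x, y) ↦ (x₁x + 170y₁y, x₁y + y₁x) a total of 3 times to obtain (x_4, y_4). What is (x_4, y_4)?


Step 1: Find the fundamental solution (x₁, y₁) of x² - 170y² = 1.
  Expand √170 as a continued fraction. a₀ = ⌊√170⌋ = 13; iterate m_{k+1} = d_k·a_k − m_k, d_{k+1} = (170 − m_{k+1}²)/d_k, a_{k+1} = ⌊(a₀ + m_{k+1})/d_{k+1}⌋ (starting m₀ = 0, d₀ = 1), with convergents p_k = a_k·p_{k-1} + p_{k-2}, q_k = a_k·q_{k-1} + q_{k-2} (p₋₁ = 1, q₋₁ = 0):
  k = 0: a₀ = 13; p₀/q₀ = 13/1; p₀² − 170·q₀² = 169 − 170 = -1.
  k = 1: m = 13, d = 1, a = ⌊(13 + 13)/1⌋ = 26; p/q = (26·13 + 1)/(26·1 + 0) = 339/26; p² − 170·q² = 114921 − 114920 = 1.
  The first convergent with p² − 170·q² = 1 gives the fundamental solution (x₁, y₁) = (339, 26).
Step 2: Apply the recurrence (x_{n+1}, y_{n+1}) = (x₁x_n + 170y₁y_n, x₁y_n + y₁x_n) repeatedly.
  From (x_1, y_1) = (339, 26): x_2 = 339·339 + 170·26·26 = 229841; y_2 = 339·26 + 26·339 = 17628.
  From (x_2, y_2) = (229841, 17628): x_3 = 339·229841 + 170·26·17628 = 155831859; y_3 = 339·17628 + 26·229841 = 11951758.
  From (x_3, y_3) = (155831859, 11951758): x_4 = 339·155831859 + 170·26·11951758 = 105653770561; y_4 = 339·11951758 + 26·155831859 = 8103274296.
Step 3: Verify x_4² - 170·y_4² = 11162719233756430254721 - 11162719233756430254720 = 1 (should be 1). ✓

(x_1, y_1) = (339, 26); (x_4, y_4) = (105653770561, 8103274296).


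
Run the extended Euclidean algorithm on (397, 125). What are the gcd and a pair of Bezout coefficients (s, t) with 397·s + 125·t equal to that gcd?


Euclidean algorithm on (397, 125) — divide until remainder is 0:
  397 = 3 · 125 + 22
  125 = 5 · 22 + 15
  22 = 1 · 15 + 7
  15 = 2 · 7 + 1
  7 = 7 · 1 + 0
gcd(397, 125) = 1.
Track Bezout coefficients alongside the remainders: start with r₀ = 397 = a·1 + b·0 (s = 1, t = 0) and r₁ = 125 = a·0 + b·1 (s = 0, t = 1); each new remainder r_{k+1} = r_{k-1} − q_k·r_k inherits s_{k+1} = s_{k-1} − q_k·s_k, t_{k+1} = t_{k-1} − q_k·t_k, so r_k = a·s_k + b·t_k at every step:
  q = 3: r = 22, s = 1 − 3·0 = 1, t = 0 − 3·1 = -3  (check: 397·1 + 125·(-3) = 22)
  q = 5: r = 15, s = 0 − 5·1 = -5, t = 1 − 5·(-3) = 16  (check: 397·(-5) + 125·16 = 15)
  q = 1: r = 7, s = 1 − 1·(-5) = 6, t = -3 − 1·16 = -19  (check: 397·6 + 125·(-19) = 7)
  q = 2: r = 1, s = -5 − 2·6 = -17, t = 16 − 2·(-19) = 54  (check: 397·(-17) + 125·54 = 1)
The row with r = 1 (the gcd) gives the Bezout coefficients s = -17, t = 54.
Result: 397 · (-17) + 125 · (54) = 1.

gcd(397, 125) = 1; s = -17, t = 54 (check: 397·(-17) + 125·54 = 1).


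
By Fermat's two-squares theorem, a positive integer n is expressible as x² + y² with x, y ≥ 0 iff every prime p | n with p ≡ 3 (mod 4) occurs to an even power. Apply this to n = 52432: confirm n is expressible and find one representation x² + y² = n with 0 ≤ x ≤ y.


Step 1: Factor n = 52432 = 2^4 · 29 · 113.
Step 2: Check the mod-4 condition on each prime factor: 2 = 2 (special); 29 ≡ 1 (mod 4), exponent 1; 113 ≡ 1 (mod 4), exponent 1.
All primes ≡ 3 (mod 4) appear to even exponent (or don't appear), so by the two-squares theorem n IS expressible as a sum of two squares.
Step 3: Build a representation. Group n = k² · m with k = 4 and m = 29 · 113 = 3277 (a product of primes ≡ 1 (mod 4)); a representation of m scales to one of n via (k·x)² + (k·y)² = k²(x² + y²). Each prime p ≡ 1 (mod 4) is itself a sum of two squares; find a² by testing p − a² for a perfect square:
  29: 29 − 1² = 28, 29 − 2² = 25 = 5² ⇒ 29 = 2² + 5².
  113: 113 − 1² = 112, 113 − 2² = 109, 113 − 3² = 104, 113 − 4² = 97, 113 − 5² = 88, 113 − 6² = 77, 113 − 7² = 64 = 8² ⇒ 113 = 7² + 8².
  Combine using the Brahmagupta–Fibonacci identity (a² + b²)(c² + d²) = (ac − bd)² + (ad + bc)² = (ac + bd)² + (ad − bc)²:
  29 · 113 = 3277: from (2² + 5²)(7² + 8²), take (2·7 − 5·8, 2·8 + 5·7) = (14 − 40, 16 + 35) = (-26, 51); dropping signs (only squares matter) gives (26, 51); check 26² + 51² = 676 + 2601 = 3277 ✓.
  Scale by k = 4: (4·26, 4·51) = (104, 204).
Step 4: Order so x ≤ y and verify: 104² + 204² = 10816 + 41616 = 52432 = n. ✓

n = 52432 = 104² + 204² (one valid representation with x ≤ y).


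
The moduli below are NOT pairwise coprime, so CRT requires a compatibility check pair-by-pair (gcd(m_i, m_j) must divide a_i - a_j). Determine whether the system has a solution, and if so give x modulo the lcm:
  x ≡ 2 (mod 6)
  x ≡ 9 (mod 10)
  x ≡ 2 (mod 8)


Moduli 6, 10, 8 are not pairwise coprime, so CRT works modulo lcm(m_i) when all pairwise compatibility conditions hold.
Pairwise compatibility: gcd(m_i, m_j) must divide a_i - a_j for every pair.
Merge one congruence at a time:
  Start: x ≡ 2 (mod 6).
  Combine with x ≡ 9 (mod 10): gcd(6, 10) = 2, and 9 - 2 = 7 is NOT divisible by 2.
    ⇒ system is inconsistent (no integer solution).

No solution (the system is inconsistent).


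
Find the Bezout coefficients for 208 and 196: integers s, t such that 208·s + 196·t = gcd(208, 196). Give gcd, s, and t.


Euclidean algorithm on (208, 196) — divide until remainder is 0:
  208 = 1 · 196 + 12
  196 = 16 · 12 + 4
  12 = 3 · 4 + 0
gcd(208, 196) = 4.
Track Bezout coefficients alongside the remainders: start with r₀ = 208 = a·1 + b·0 (s = 1, t = 0) and r₁ = 196 = a·0 + b·1 (s = 0, t = 1); each new remainder r_{k+1} = r_{k-1} − q_k·r_k inherits s_{k+1} = s_{k-1} − q_k·s_k, t_{k+1} = t_{k-1} − q_k·t_k, so r_k = a·s_k + b·t_k at every step:
  q = 1: r = 12, s = 1 − 1·0 = 1, t = 0 − 1·1 = -1  (check: 208·1 + 196·(-1) = 12)
  q = 16: r = 4, s = 0 − 16·1 = -16, t = 1 − 16·(-1) = 17  (check: 208·(-16) + 196·17 = 4)
The row with r = 4 (the gcd) gives the Bezout coefficients s = -16, t = 17.
Result: 208 · (-16) + 196 · (17) = 4.

gcd(208, 196) = 4; s = -16, t = 17 (check: 208·(-16) + 196·17 = 4).


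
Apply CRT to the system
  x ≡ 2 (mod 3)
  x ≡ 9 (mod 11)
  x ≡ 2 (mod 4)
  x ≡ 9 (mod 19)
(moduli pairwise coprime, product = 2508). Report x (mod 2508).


Product of moduli M = 3 · 11 · 4 · 19 = 2508.
Merge one congruence at a time:
  Start: x ≡ 2 (mod 3).
  Combine with x ≡ 9 (mod 11); new modulus lcm = 33.
    Write x = 2 + 3·t and substitute into x ≡ 9 (mod 11): 3·t ≡ 9 − 2 = 7 (mod 11).
    The inverse of 3 mod 11 is 4 (since 3·4 = 12 = 1·11 + 1), so t ≡ 4·7 = 28 ≡ 6 (mod 11).
    Then x = 2 + 3·6 = 20, valid modulo lcm(3, 11) = 33: x ≡ 20 (mod 33).
  Combine with x ≡ 2 (mod 4); new modulus lcm = 132.
    Write x = 20 + 33·t and substitute into x ≡ 2 (mod 4): 33·t ≡ 2 − 20 = -18 (mod 4).
    Reduce coefficients mod 4: 1·t ≡ 2 (mod 4).
    So t ≡ 2 (mod 4).
    Then x = 20 + 33·2 = 86, valid modulo lcm(33, 4) = 132: x ≡ 86 (mod 132).
  Combine with x ≡ 9 (mod 19); new modulus lcm = 2508.
    Write x = 86 + 132·t and substitute into x ≡ 9 (mod 19): 132·t ≡ 9 − 86 = -77 (mod 19).
    Reduce coefficients mod 19: 18·t ≡ 18 (mod 19).
    The inverse of 18 mod 19 is 18 (since 18·18 = 324 = 17·19 + 1), so t ≡ 18·18 = 324 ≡ 1 (mod 19).
    Then x = 86 + 132·1 = 218, valid modulo lcm(132, 19) = 2508: x ≡ 218 (mod 2508).
Verify against each original: 218 mod 3 = 2, 218 mod 11 = 9, 218 mod 4 = 2, 218 mod 19 = 9.

x ≡ 218 (mod 2508).


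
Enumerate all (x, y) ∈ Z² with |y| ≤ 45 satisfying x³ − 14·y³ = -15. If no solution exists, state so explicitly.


The equation is x³ - 14y³ = -15. For fixed y, x³ = 14·y³ − 15, so a solution requires the RHS to be a perfect cube.
Strategy: iterate y from -45 to 45, compute RHS = 14·y³ − 15, and check whether it is a (positive or negative) perfect cube.
Check small values of y:
  y = 0: RHS = -15 is not a perfect cube.
  y = 1: RHS = -1 = (-1)³ ⇒ x = -1 works.
  y = -1: RHS = -29 is not a perfect cube.
  y = 2: RHS = 97 is not a perfect cube.
  y = -2: RHS = -127 is not a perfect cube.
  y = 3: RHS = 363 is not a perfect cube.
  y = -3: RHS = -393 is not a perfect cube.
Continuing the search up to |y| = 45 finds no further solutions beyond those listed.
Collected solutions: (-1, 1).

Solutions (with |y| ≤ 45): (-1, 1).


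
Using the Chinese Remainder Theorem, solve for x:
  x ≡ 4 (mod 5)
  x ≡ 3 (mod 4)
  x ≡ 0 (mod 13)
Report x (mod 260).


Moduli 5, 4, 13 are pairwise coprime; by CRT there is a unique solution modulo M = 5 · 4 · 13 = 260.
Solve pairwise, accumulating the modulus:
  Start with x ≡ 4 (mod 5).
  Combine with x ≡ 3 (mod 4): since gcd(5, 4) = 1, we get a unique residue mod 20.
    Write x = 4 + 5·t and substitute into x ≡ 3 (mod 4): 5·t ≡ 3 − 4 = -1 (mod 4).
    Reduce coefficients mod 4: 1·t ≡ 3 (mod 4).
    So t ≡ 3 (mod 4).
    Then x = 4 + 5·3 = 19, valid modulo lcm(5, 4) = 20: x ≡ 19 (mod 20).
  Combine with x ≡ 0 (mod 13): since gcd(20, 13) = 1, we get a unique residue mod 260.
    Write x = 19 + 20·t and substitute into x ≡ 0 (mod 13): 20·t ≡ 0 − 19 = -19 (mod 13).
    Reduce coefficients mod 13: 7·t ≡ 7 (mod 13).
    The inverse of 7 mod 13 is 2 (since 7·2 = 14 = 1·13 + 1), so t ≡ 2·7 = 14 ≡ 1 (mod 13).
    Then x = 19 + 20·1 = 39, valid modulo lcm(20, 13) = 260: x ≡ 39 (mod 260).
Verify: 39 mod 5 = 4 ✓, 39 mod 4 = 3 ✓, 39 mod 13 = 0 ✓.

x ≡ 39 (mod 260).
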